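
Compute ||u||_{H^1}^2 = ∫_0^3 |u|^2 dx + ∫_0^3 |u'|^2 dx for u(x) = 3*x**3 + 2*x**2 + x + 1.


||u||_{H^1}^2 = 752847/70

The H^1 norm (squared) on an interval (0, L) is
  ||u||_{H^1}^2 = ∫_0^L u(x)^2 dx + ∫_0^L u'(x)^2 dx.
Compute u'(x) = 9*x**2 + 4*x + 1.
Then u(x)^2 = 9*x**6 + 12*x**5 + 10*x**4 + 10*x**3 + 5*x**2 + 2*x + 1 and u'(x)^2 = 81*x**4 + 72*x**3 + 34*x**2 + 8*x + 1.
Integrate each monomial from 0 to 3 using ∫_0^3 c·x^n dx = c·3^(n+1)/(n+1):
  ∫_0^3 u(x)^2 dx = ∫_0^3 (9*x^6 + 12*x^5 + 10*x^4 + 10*x^3 + 5*x^2 + 2*x + 1) dx. Term by term:
    ∫_0^3 9*x^6 dx = 19683/7;  ∫_0^3 12*x^5 dx = 1458;  ∫_0^3 10*x^4 dx = 486;
    ∫_0^3 10*x^3 dx = 405/2;  ∫_0^3 5*x^2 dx = 45;  ∫_0^3 2*x dx = 9;
    ∫_0^3 1 dx = 3.
  Sum: 19683/7 + 1458 + 486 + 405/2 + 45 + 9 + 3 = 70215/14.
  ∫_0^3 u'(x)^2 dx = ∫_0^3 (81*x^4 + 72*x^3 + 34*x^2 + 8*x + 1) dx. Term by term:
    ∫_0^3 81*x^4 dx = 19683/5;  ∫_0^3 72*x^3 dx = 1458;  ∫_0^3 34*x^2 dx = 306;
    ∫_0^3 8*x dx = 36;  ∫_0^3 1 dx = 3.
  Sum: 19683/5 + 1458 + 306 + 36 + 3 = 28698/5.
Adding: ||u||_{H^1}^2 = 70215/14 + 28698/5 = 752847/70.


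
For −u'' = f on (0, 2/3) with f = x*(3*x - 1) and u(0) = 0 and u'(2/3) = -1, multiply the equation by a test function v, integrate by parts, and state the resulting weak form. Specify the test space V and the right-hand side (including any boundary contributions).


V = {v ∈ H^1(0, 2/3) : v(0) = 0} (test functions vanish at x = 0 where u is specified); weak form: ∫_0^2/3 u'v' dx = ∫_0^2/3 (x*(3*x - 1)) v dx − v(2/3) for all v ∈ V.

Multiply both sides by a test function v and integrate from 0 to 2/3:
  ∫_0^2/3 −u''(x) v(x) dx = ∫_0^2/3 f(x) v(x) dx.
Integrate the LHS by parts once:
  ∫_0^2/3 −u'' v dx = −[u'(x) v(x)]_0^2/3 + ∫_0^2/3 u'(x) v'(x) dx.
Thus ∫_0^2/3 u'(x) v'(x) dx = ∫_0^2/3 f(x) v(x) dx + [u'(x) v(x)]_0^2/3.
Choose V so that boundary terms are either known or forced to vanish.
Mixed BC: u(0) = 0 (Dirichlet) and u'(2/3) = -1 (Neumann). Define V = {v ∈ H^1(0, 2/3) : v(0) = 0}. Then [u' v]_0^2/3 = u'(2/3)·v(2/3) − u'(0)·0 = − v(2/3).
Weak formulation: find u (satisfying any essential BC) such that ∫_0^2/3 u'(x) v'(x) dx = ∫_0^2/3 f v dx − v(2/3) for all v ∈ V (Dirichlet at 0 absorbed into V; Neumann datum at x = 2/3 contributes the boundary term).
Substituting f(x) = x*(3*x - 1), the right-hand side is ∫_0^2/3 (x*(3*x - 1)) v dx − v(2/3).


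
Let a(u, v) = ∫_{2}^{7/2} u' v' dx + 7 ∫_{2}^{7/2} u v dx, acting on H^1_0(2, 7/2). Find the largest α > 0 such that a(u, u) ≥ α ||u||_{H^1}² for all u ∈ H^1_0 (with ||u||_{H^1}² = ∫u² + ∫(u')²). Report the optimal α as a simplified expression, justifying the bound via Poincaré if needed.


α = 1

Coercivity of a(·,·) on H^1_0(2, 7/2) means a(u, u) ≥ α ||u||_{H^1}² for every u ∈ H^1_0.
The interval has length L = 3/2, and Poincaré/coercivity depend only on L. Here a(u, u) = ∫(u')² + (7)·∫u².
Here c = 7 ≥ 1, so a(u,u) = ∫(u')² + c∫u² ≥ ∫(u')² + ∫u² = ||u||_{H^1}², i.e. α = 1 works. No larger α is possible: a(u,u) ≥ α||u||_{H^1}² means (1−α)∫(u')² ≥ (α−c)∫u², and for the modes u_n = sin(nπ(x−x₀)/L) (x₀ the left endpoint) one has ∫u_n²/∫(u_n')² = (L/(nπ))² → 0, so a(u_n,u_n)/||u_n||_{H^1}² → 1. Hence the optimal constant is α = 1.
Therefore α = 1.


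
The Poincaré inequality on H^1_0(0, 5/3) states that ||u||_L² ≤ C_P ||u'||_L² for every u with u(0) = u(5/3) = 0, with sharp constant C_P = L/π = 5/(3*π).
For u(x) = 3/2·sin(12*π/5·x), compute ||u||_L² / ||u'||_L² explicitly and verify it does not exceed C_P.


||u||_L² / ||u'||_L² = 5/(12*π) < C_P = 5/(3*π).

u(x) = 3/2·sin(12*π/5·x), so u'(x) = 18*π*cos(12*π*x/5)/5.
Writing u(x) = A·sin(kπx/L) with A = 3/2 and k = 4, use ∫_0^L sin²(kπx/L) dx = L/2 and ∫_0^L cos²(kπx/L) dx = L/2.
u² = 9/4·sin²(12*π/5·x) and (u')² = 324*π^2/25·cos²(12*π/5·x), and each of sin², cos² integrates to L/2 = 5/6 over (0, 5/3).
∫_0^5/3 u² dx = 15/8, so ||u||_L² = sqrt(30)/4.
∫_0^5/3 (u')² dx = 54*π^2/5, so ||u'||_L² = 3*sqrt(30)*π/5.
Ratio ||u||_L² / ||u'||_L² = 5/(12*π).
Sharp Poincaré constant on H^1_0(0, 5/3) is C_P = L/π = 5/(3*π), achieved by sin(3*π/5·x).
This is the k = 4 harmonic; the ratio L/(kπ) is strictly less than C_P = L/π, consistent with the sharp inequality ||u||_L² ≤ C_P ||u'||_L².


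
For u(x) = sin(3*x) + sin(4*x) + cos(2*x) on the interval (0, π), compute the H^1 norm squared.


||u||_{H^1(0,π)}^2 = 12 + 16*π

u'(x) = -2*sin(2*x) + 3*cos(3*x) + 4*cos(4*x).
Expand u² and (u')² and integrate term by term on (0, π), using: for integers n ≥ 1, ∫_0^π sin²(nx) dx = ∫_0^π cos²(nx) dx = π/2; for n ≠ n', ∫_0^π sin(nx)sin(n'x) dx = ∫_0^π cos(nx)cos(n'x) dx = 0; and by product-to-sum, ∫_0^π sin(nx)cos(n'x) dx = ½∫_0^π [sin((n+n')x) + sin((n−n')x)] dx, which is 0 when n+n' is even and 2n/(n²−n'²) when n+n' is odd (it need not vanish on (0, π)).
  u² squared terms: (1)²·∫cos(2x)² dx = 1·π/2 = π/2;  (1)²·∫sin(3x)² dx = 1·π/2 = π/2;  (1)²·∫sin(4x)² dx = 1·π/2 = π/2.
  u² cross terms: 2·(1)·(1)·∫cos(2x)·sin(3x) dx = 2·(6/5) = 12/5;  2·(1)·(1)·∫cos(2x)·sin(4x) dx = 2·(0) = 0;  2·(1)·(1)·∫sin(3x)·sin(4x) dx = 2·(0) = 0.
  So ∫_0^π u² dx = π/2 + π/2 + π/2 + 12/5 + 0 + 0 = 12/5 + 3*π/2.
  (u')² squared terms: (-2)²·∫sin(2x)² dx = 4·π/2 = 2*π;  (3)²·∫cos(3x)² dx = 9·π/2 = 9*π/2;  (4)²·∫cos(4x)² dx = 16·π/2 = 8*π.
  (u')² cross terms: 2·(-2)·(3)·∫sin(2x)·cos(3x) dx = -12·(-4/5) = 48/5;  2·(-2)·(4)·∫sin(2x)·cos(4x) dx = -16·(0) = 0;  2·(3)·(4)·∫cos(3x)·cos(4x) dx = 24·(0) = 0.
  So ∫_0^π (u')² dx = 2*π + 9*π/2 + 8*π + 48/5 + 0 + 0 = 48/5 + 29*π/2.
||u||_{H^1}^2 = (12/5 + 3*π/2) + (48/5 + 29*π/2) = 12 + 16*π.


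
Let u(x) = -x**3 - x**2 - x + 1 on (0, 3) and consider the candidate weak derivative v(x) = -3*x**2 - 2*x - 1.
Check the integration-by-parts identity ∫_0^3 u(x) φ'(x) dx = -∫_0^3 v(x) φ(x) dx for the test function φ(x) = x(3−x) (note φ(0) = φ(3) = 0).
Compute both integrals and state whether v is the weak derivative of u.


LHS = 1089/20, RHS = 1089/20. Yes, v = u' weakly.

u(x) = -x**3 - x**2 - x + 1, classical derivative u'(x) = -3*x**2 - 2*x - 1.
φ(x) = x(3−x), so φ'(x) = 3 - 2*x.
Note φ(0) = φ(3) = 0, so the boundary term u·φ vanishes.
LHS = ∫_0^3 u(x) φ'(x) dx = ∫_0^3 (2*x^4 - x^3 - x^2 - 5*x + 3) dx. Term by term:
  ∫_0^3 2*x^4 dx = 486/5;  ∫_0^3 -x^3 dx = -81/4;  ∫_0^3 -x^2 dx = -9;
  ∫_0^3 -5*x dx = -45/2;  ∫_0^3 3 dx = 9.
Sum: 486/5 − 81/4 − 9 − 45/2 + 9 = 1089/20.
So LHS = 1089/20.
∫_0^3 v(x) φ(x) dx = ∫_0^3 (3*x^4 - 7*x^3 - 5*x^2 - 3*x) dx. Term by term:
  ∫_0^3 3*x^4 dx = 729/5;  ∫_0^3 -7*x^3 dx = -567/4;  ∫_0^3 -5*x^2 dx = -45;
  ∫_0^3 -3*x dx = -27/2.
Sum: 729/5 − 567/4 − 45 − 27/2 = -1089/20.
So RHS = -∫_0^3 v(x) φ(x) dx = 1089/20.
LHS = RHS, so the identity holds for this test φ.
Moreover u is smooth here and v(x) = u'(x) = -3*x**2 - 2*x - 1 pointwise, so the identity holds for every test function. Hence v is the weak derivative of u.


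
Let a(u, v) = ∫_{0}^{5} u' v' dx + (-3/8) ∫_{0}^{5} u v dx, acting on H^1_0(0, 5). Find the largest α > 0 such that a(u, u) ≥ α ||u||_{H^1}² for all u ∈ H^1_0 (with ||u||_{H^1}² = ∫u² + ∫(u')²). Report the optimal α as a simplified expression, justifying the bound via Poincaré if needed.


α = (-75/8 + π^2)/(π^2 + 25)

Coercivity of a(·,·) on H^1_0(0, 5) means a(u, u) ≥ α ||u||_{H^1}² for every u ∈ H^1_0.
The interval has length L = 5, and Poincaré/coercivity depend only on L. Here a(u, u) = ∫(u')² + (-3/8)·∫u².
Here c = -3/8 < 0 with |c| < (π/L)² = π^2/25, so coercivity still holds. The condition a(u,u) ≥ α||u||_{H^1}² reads (1−α)∫(u')² ≥ (α−c)∫u². Any admissible α is ≤ 1 (rapidly oscillating u have ∫u²/∫(u')² → 0), and α = 1 would force 0 ≥ (1−c)∫u², impossible since c < 1; so 1−α > 0. By the sharp Poincaré inequality on H^1_0 of an interval of length L, ∫(u')² ≥ (π/L)²∫u² with equality for the first sine mode sin(π(x−x₀)/L) (x₀ the left endpoint), so the inequality holds for all u iff (1−α)(π/L)² ≥ α − c, i.e. α ≤ ((π/L)² + c)/((π/L)² + 1) = (1 + c(L/π)²)/(1 + (L/π)²). (Direct route, valid since c ≤ 0: Poincaré gives c∫u² ≥ c(L/π)²∫(u')², so a(u,u) ≥ (1 + c(L/π)²)∫(u')², while ||u||_{H^1}² ≤ (1 + (L/π)²)∫(u')²; dividing yields the same α.) With (π/L)² = π^2/25 and c = -3/8, the largest admissible constant is α = ((π/L)² + c)/((π/L)² + 1).
Simplifying, α = (-75/8 + π^2)/(π^2 + 25).


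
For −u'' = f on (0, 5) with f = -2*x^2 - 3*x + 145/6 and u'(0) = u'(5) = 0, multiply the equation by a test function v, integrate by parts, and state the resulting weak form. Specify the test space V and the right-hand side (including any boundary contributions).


V = H^1(0, 5) (no boundary constraint on v; u is determined up to an additive constant); weak form: ∫_0^5 u'v' dx = ∫_0^5 (-2*x^2 - 3*x + 145/6) v dx for all v ∈ V.

Multiply both sides by a test function v and integrate from 0 to 5:
  ∫_0^5 −u''(x) v(x) dx = ∫_0^5 f(x) v(x) dx.
Integrate the LHS by parts once:
  ∫_0^5 −u'' v dx = −[u'(x) v(x)]_0^5 + ∫_0^5 u'(x) v'(x) dx.
Thus ∫_0^5 u'(x) v'(x) dx = ∫_0^5 f(x) v(x) dx + [u'(x) v(x)]_0^5.
Choose V so that boundary terms are either known or forced to vanish.
u has homogeneous Neumann: u'(0) = u'(5) = 0. So [u' v]_0^5 = 0·v(5) − 0·v(0) = 0 for any v; take V = H^1(0, 5).
Weak formulation: find u (satisfying any essential BC) such that ∫_0^5 u'(x) v'(x) dx = ∫_0^5 f v dx for all v ∈ V (homogeneous Neumann, so boundary terms vanish).
Substituting f(x) = -2*x^2 - 3*x + 145/6, the right-hand side is ∫_0^5 (-2*x^2 - 3*x + 145/6) v dx.
Compatibility check (pure Neumann): taking v ≡ 1 ∈ V gives 0 = ∫_0^5 f dx + (0) − (0), i.e. ∫_0^5 f dx must equal u'(0) − u'(5) = 0. Indeed ∫_0^5 (-2*x^2 - 3*x + 145/6) dx = 0, so the data are compatible. The solution is then unique only up to an additive constant (fix it e.g. by requiring ∫_0^5 u dx = 0).


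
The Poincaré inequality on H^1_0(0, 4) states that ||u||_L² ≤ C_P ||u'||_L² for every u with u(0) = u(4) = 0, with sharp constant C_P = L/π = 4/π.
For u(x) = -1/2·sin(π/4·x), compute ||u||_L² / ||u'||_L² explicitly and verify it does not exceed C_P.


||u||_L² / ||u'||_L² = 4/π = C_P.

u(x) = -1/2·sin(π/4·x), so u'(x) = -π*cos(π*x/4)/8.
Writing u(x) = A·sin(kπx/L) with A = -1/2 and k = 1, use ∫_0^L sin²(kπx/L) dx = L/2 and ∫_0^L cos²(kπx/L) dx = L/2.
u² = 1/4·sin²(π/4·x) and (u')² = π^2/64·cos²(π/4·x), and each of sin², cos² integrates to L/2 = 2 over (0, 4).
∫_0^4 u² dx = 1/2, so ||u||_L² = sqrt(2)/2.
∫_0^4 (u')² dx = π^2/32, so ||u'||_L² = sqrt(2)*π/8.
Ratio ||u||_L² / ||u'||_L² = 4/π.
Sharp Poincaré constant on H^1_0(0, 4) is C_P = L/π = 4/π, achieved by sin(π/4·x).
This is the k = 1 eigenfunction (up to amplitude), so the ratio equals the sharp Poincaré constant exactly.


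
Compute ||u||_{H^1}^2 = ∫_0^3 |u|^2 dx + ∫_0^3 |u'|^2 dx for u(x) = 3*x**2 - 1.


||u||_{H^1}^2 = 3552/5

The H^1 norm (squared) on an interval (0, L) is
  ||u||_{H^1}^2 = ∫_0^L u(x)^2 dx + ∫_0^L u'(x)^2 dx.
Compute u'(x) = 6*x.
Then u(x)^2 = 9*x**4 - 6*x**2 + 1 and u'(x)^2 = 36*x**2.
Integrate each monomial from 0 to 3 using ∫_0^3 c·x^n dx = c·3^(n+1)/(n+1):
  ∫_0^3 u(x)^2 dx = ∫_0^3 (9*x^4 - 6*x^2 + 1) dx. Term by term:
    ∫_0^3 9*x^4 dx = 2187/5;  ∫_0^3 -6*x^2 dx = -54;  ∫_0^3 1 dx = 3.
  Sum: 2187/5 − 54 + 3 = 1932/5.
  ∫_0^3 u'(x)^2 dx = ∫_0^3 (36*x^2) dx. Term by term:
    ∫_0^3 36*x^2 dx = 324.
Adding: ||u||_{H^1}^2 = 1932/5 + 324 = 3552/5.


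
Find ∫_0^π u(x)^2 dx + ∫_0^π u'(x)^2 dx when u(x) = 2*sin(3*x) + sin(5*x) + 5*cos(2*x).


||u||_{H^1(0,π)}^2 = 3020/21 + 191*π/2

u'(x) = -10*sin(2*x) + 6*cos(3*x) + 5*cos(5*x).
Expand u² and (u')² and integrate term by term on (0, π), using: for integers n ≥ 1, ∫_0^π sin²(nx) dx = ∫_0^π cos²(nx) dx = π/2; for n ≠ n', ∫_0^π sin(nx)sin(n'x) dx = ∫_0^π cos(nx)cos(n'x) dx = 0; and by product-to-sum, ∫_0^π sin(nx)cos(n'x) dx = ½∫_0^π [sin((n+n')x) + sin((n−n')x)] dx, which is 0 when n+n' is even and 2n/(n²−n'²) when n+n' is odd (it need not vanish on (0, π)).
  u² squared terms: (2)²·∫sin(3x)² dx = 4·π/2 = 2*π;  (5)²·∫cos(2x)² dx = 25·π/2 = 25*π/2;  (1)²·∫sin(5x)² dx = 1·π/2 = π/2.
  u² cross terms: 2·(2)·(5)·∫sin(3x)·cos(2x) dx = 20·(6/5) = 24;  2·(2)·(1)·∫sin(3x)·sin(5x) dx = 4·(0) = 0;  2·(5)·(1)·∫cos(2x)·sin(5x) dx = 10·(10/21) = 100/21.
  So ∫_0^π u² dx = 2*π + 25*π/2 + π/2 + 24 + 0 + 100/21 = 604/21 + 15*π.
  (u')² squared terms: (-10)²·∫sin(2x)² dx = 100·π/2 = 50*π;  (5)²·∫cos(5x)² dx = 25·π/2 = 25*π/2;  (6)²·∫cos(3x)² dx = 36·π/2 = 18*π.
  (u')² cross terms: 2·(-10)·(5)·∫sin(2x)·cos(5x) dx = -100·(-4/21) = 400/21;  2·(-10)·(6)·∫sin(2x)·cos(3x) dx = -120·(-4/5) = 96;  2·(5)·(6)·∫cos(5x)·cos(3x) dx = 60·(0) = 0.
  So ∫_0^π (u')² dx = 50*π + 25*π/2 + 18*π + 400/21 + 96 + 0 = 2416/21 + 161*π/2.
||u||_{H^1}^2 = (604/21 + 15*π) + (2416/21 + 161*π/2) = 3020/21 + 191*π/2.


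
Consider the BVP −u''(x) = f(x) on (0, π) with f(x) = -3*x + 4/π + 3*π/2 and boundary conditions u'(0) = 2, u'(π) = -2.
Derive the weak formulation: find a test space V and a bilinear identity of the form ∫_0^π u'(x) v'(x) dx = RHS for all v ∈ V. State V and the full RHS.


V = H^1(0, π) (v unrestricted at boundary; u is determined up to an additive constant); weak form: ∫_0^π u'v' dx = ∫_0^π (-3*x + 4/π + 3*π/2) v dx − 2·v(π) − 2·v(0) for all v ∈ V.

Multiply both sides by a test function v and integrate from 0 to π:
  ∫_0^π −u''(x) v(x) dx = ∫_0^π f(x) v(x) dx.
Integrate the LHS by parts once:
  ∫_0^π −u'' v dx = −[u'(x) v(x)]_0^π + ∫_0^π u'(x) v'(x) dx.
Thus ∫_0^π u'(x) v'(x) dx = ∫_0^π f(x) v(x) dx + [u'(x) v(x)]_0^π.
Choose V so that boundary terms are either known or forced to vanish.
u has inhomogeneous Neumann u'(0) = 2, u'(π) = -2. [u' v]_0^π = (-2)·v(π) − (2)·v(0) = − 2·v(π) − 2·v(0). Take V = H^1(0, π); boundary term becomes part of RHS.
Weak formulation: find u (satisfying any essential BC) such that ∫_0^π u'(x) v'(x) dx = ∫_0^π f v dx − 2·v(π) − 2·v(0) for all v ∈ V (Neumann data are natural BCs: they enter the RHS as boundary terms).
Substituting f(x) = -3*x + 4/π + 3*π/2, the right-hand side is ∫_0^π (-3*x + 4/π + 3*π/2) v dx − 2·v(π) − 2·v(0).
Compatibility check (pure Neumann): taking v ≡ 1 ∈ V gives 0 = ∫_0^π f dx + (-2) − (2), i.e. ∫_0^π f dx must equal u'(0) − u'(π) = 4. Indeed ∫_0^π (-3*x + 4/π + 3*π/2) dx = 4, so the data are compatible. The solution is then unique only up to an additive constant (fix it e.g. by requiring ∫_0^π u dx = 0).


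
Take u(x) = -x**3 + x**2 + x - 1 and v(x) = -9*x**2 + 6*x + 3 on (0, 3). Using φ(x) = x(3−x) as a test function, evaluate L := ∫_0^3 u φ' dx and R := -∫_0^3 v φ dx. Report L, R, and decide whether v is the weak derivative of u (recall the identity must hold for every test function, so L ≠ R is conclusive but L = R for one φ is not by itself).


LHS = 369/20, RHS = 1107/20. No, v is not the weak derivative of u.

u(x) = -x**3 + x**2 + x - 1, classical derivative u'(x) = -3*x**2 + 2*x + 1.
φ(x) = x(3−x), so φ'(x) = 3 - 2*x.
Note φ(0) = φ(3) = 0, so the boundary term u·φ vanishes.
LHS = ∫_0^3 u(x) φ'(x) dx = ∫_0^3 (2*x^4 - 5*x^3 + x^2 + 5*x - 3) dx. Term by term:
  ∫_0^3 2*x^4 dx = 486/5;  ∫_0^3 -5*x^3 dx = -405/4;  ∫_0^3 x^2 dx = 9;
  ∫_0^3 5*x dx = 45/2;  ∫_0^3 -3 dx = -9.
Sum: 486/5 − 405/4 + 9 + 45/2 − 9 = 369/20.
So LHS = 369/20.
∫_0^3 v(x) φ(x) dx = ∫_0^3 (9*x^4 - 33*x^3 + 15*x^2 + 9*x) dx. Term by term:
  ∫_0^3 9*x^4 dx = 2187/5;  ∫_0^3 -33*x^3 dx = -2673/4;  ∫_0^3 15*x^2 dx = 135;
  ∫_0^3 9*x dx = 81/2.
Sum: 2187/5 − 2673/4 + 135 + 81/2 = -1107/20.
So RHS = -∫_0^3 v(x) φ(x) dx = 1107/20.
LHS − RHS = -369/10 ≠ 0, so the identity fails.
(For a valid weak derivative the identity must hold for EVERY test function, in particular this one. The failure shows v is NOT the weak derivative of u.)
Correct weak derivative would be u'(x) = -3*x**2 + 2*x + 1.


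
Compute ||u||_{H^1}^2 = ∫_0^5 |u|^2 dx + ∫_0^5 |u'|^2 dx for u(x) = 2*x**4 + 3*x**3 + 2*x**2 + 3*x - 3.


||u||_{H^1}^2 = 183528770/63

The H^1 norm (squared) on an interval (0, L) is
  ||u||_{H^1}^2 = ∫_0^L u(x)^2 dx + ∫_0^L u'(x)^2 dx.
Compute u'(x) = 8*x**3 + 9*x**2 + 4*x + 3.
Then u(x)^2 = 4*x**8 + 12*x**7 + 17*x**6 + 24*x**5 + 10*x**4 - 6*x**3 - 3*x**2 - 18*x + 9 and u'(x)^2 = 64*x**6 + 144*x**5 + 145*x**4 + 120*x**3 + 70*x**2 + 24*x + 9.
Integrate each monomial from 0 to 5 using ∫_0^5 c·x^n dx = c·5^(n+1)/(n+1):
  ∫_0^5 u(x)^2 dx = ∫_0^5 (4*x^8 + 12*x^7 + 17*x^6 + 24*x^5 + 10*x^4 - 6*x^3 - 3*x^2 - 18*x + 9) dx. Term by term:
    ∫_0^5 4*x^8 dx = 7812500/9;  ∫_0^5 12*x^7 dx = 1171875/2;  ∫_0^5 17*x^6 dx = 1328125/7;
    ∫_0^5 24*x^5 dx = 62500;  ∫_0^5 10*x^4 dx = 6250;  ∫_0^5 -6*x^3 dx = -1875/2;
    ∫_0^5 -3*x^2 dx = -125;  ∫_0^5 -18*x dx = -225;  ∫_0^5 9 dx = 45.
  Sum: 7812500/9 + 1171875/2 + 1328125/7 + 62500 + 6250 − 1875/2 − 125 − 225 + 45 = 107807660/63.
  ∫_0^5 u'(x)^2 dx = ∫_0^5 (64*x^6 + 144*x^5 + 145*x^4 + 120*x^3 + 70*x^2 + 24*x + 9) dx. Term by term:
    ∫_0^5 64*x^6 dx = 5000000/7;  ∫_0^5 144*x^5 dx = 375000;  ∫_0^5 145*x^4 dx = 90625;
    ∫_0^5 120*x^3 dx = 18750;  ∫_0^5 70*x^2 dx = 8750/3;  ∫_0^5 24*x dx = 300;
    ∫_0^5 9 dx = 45.
  Sum: 5000000/7 + 375000 + 90625 + 18750 + 8750/3 + 300 + 45 = 25240370/21.
Adding: ||u||_{H^1}^2 = 107807660/63 + 25240370/21 = 183528770/63.


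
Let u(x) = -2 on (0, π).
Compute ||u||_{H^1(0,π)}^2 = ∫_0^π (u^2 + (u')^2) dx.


||u||_{H^1(0,π)}^2 = 4*π

u'(x) = 0.
Expand u² and (u')² and integrate term by term on (0, π), using: for integers n ≥ 1, ∫_0^π sin²(nx) dx = ∫_0^π cos²(nx) dx = π/2; for n ≠ n', ∫_0^π sin(nx)sin(n'x) dx = ∫_0^π cos(nx)cos(n'x) dx = 0; and by product-to-sum, ∫_0^π sin(nx)cos(n'x) dx = ½∫_0^π [sin((n+n')x) + sin((n−n')x)] dx, which is 0 when n+n' is even and 2n/(n²−n'²) when n+n' is odd (it need not vanish on (0, π)). For the constant mode: ∫_0^π 1 dx = π, ∫_0^π cos(nx) dx = 0, ∫_0^π sin(nx) dx = (1−(−1)^n)/n.
  u² squared terms: (-2)²·∫1 dx = 4·π = 4*π.
  So ∫_0^π u² dx = 4*π.
  u' ≡ 0, so ∫_0^π (u')² dx = 0.
||u||_{H^1}^2 = (4*π) + (0) = 4*π.


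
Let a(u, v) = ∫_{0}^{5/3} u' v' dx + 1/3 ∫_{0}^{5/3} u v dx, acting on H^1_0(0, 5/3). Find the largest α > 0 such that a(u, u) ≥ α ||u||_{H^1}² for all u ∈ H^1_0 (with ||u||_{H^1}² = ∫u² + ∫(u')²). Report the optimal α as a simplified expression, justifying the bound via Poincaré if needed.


α = (25 + 27*π^2)/(3*(25 + 9*π^2))

Coercivity of a(·,·) on H^1_0(0, 5/3) means a(u, u) ≥ α ||u||_{H^1}² for every u ∈ H^1_0.
The interval has length L = 5/3, and Poincaré/coercivity depend only on L. Here a(u, u) = ∫(u')² + (1/3)·∫u².
Here 0 < c = 1/3 < 1. The condition a(u,u) ≥ α||u||_{H^1}² reads (1−α)∫(u')² ≥ (α−c)∫u². Any admissible α is ≤ 1 (rapidly oscillating u have ∫u²/∫(u')² → 0), and α = 1 would force 0 ≥ (1−c)∫u², impossible since c < 1; so 1−α > 0. By the sharp Poincaré inequality on H^1_0 of an interval of length L, ∫(u')² ≥ (π/L)²∫u² with equality for the first sine mode sin(π(x−x₀)/L) (x₀ the left endpoint), so the inequality holds for all u iff (1−α)(π/L)² ≥ α − c, i.e. α ≤ ((π/L)² + c)/((π/L)² + 1) = (1 + c(L/π)²)/(1 + (L/π)²). With (π/L)² = 9*π^2/25 and c = 1/3, the largest admissible constant is α = ((π/L)² + c)/((π/L)² + 1).
Simplifying, α = (25 + 27*π^2)/(3*(25 + 9*π^2)).


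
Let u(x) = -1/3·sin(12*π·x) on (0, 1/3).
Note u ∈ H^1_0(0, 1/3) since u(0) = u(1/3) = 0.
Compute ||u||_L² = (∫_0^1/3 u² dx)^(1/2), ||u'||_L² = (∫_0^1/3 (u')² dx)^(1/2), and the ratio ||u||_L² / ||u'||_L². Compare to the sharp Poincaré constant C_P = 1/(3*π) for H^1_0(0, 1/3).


||u||_L² / ||u'||_L² = 1/(12*π) < C_P = 1/(3*π).

u(x) = -1/3·sin(12*π·x), so u'(x) = -4*π*cos(12*π*x).
Writing u(x) = A·sin(kπx/L) with A = -1/3 and k = 4, use ∫_0^L sin²(kπx/L) dx = L/2 and ∫_0^L cos²(kπx/L) dx = L/2.
u² = 1/9·sin²(12*π·x) and (u')² = 16*π^2·cos²(12*π·x), and each of sin², cos² integrates to L/2 = 1/6 over (0, 1/3).
∫_0^1/3 u² dx = 1/54, so ||u||_L² = sqrt(6)/18.
∫_0^1/3 (u')² dx = 8*π^2/3, so ||u'||_L² = 2*sqrt(6)*π/3.
Ratio ||u||_L² / ||u'||_L² = 1/(12*π).
Sharp Poincaré constant on H^1_0(0, 1/3) is C_P = L/π = 1/(3*π), achieved by sin(3*π·x).
This is the k = 4 harmonic; the ratio L/(kπ) is strictly less than C_P = L/π, consistent with the sharp inequality ||u||_L² ≤ C_P ||u'||_L².


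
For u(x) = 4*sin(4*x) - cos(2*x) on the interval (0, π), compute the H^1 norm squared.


||u||_{H^1(0,π)}^2 = 277*π/2

u'(x) = 2*sin(2*x) + 16*cos(4*x).
Expand u² and (u')² and integrate term by term on (0, π), using: for integers n ≥ 1, ∫_0^π sin²(nx) dx = ∫_0^π cos²(nx) dx = π/2; for n ≠ n', ∫_0^π sin(nx)sin(n'x) dx = ∫_0^π cos(nx)cos(n'x) dx = 0; and by product-to-sum, ∫_0^π sin(nx)cos(n'x) dx = ½∫_0^π [sin((n+n')x) + sin((n−n')x)] dx, which is 0 when n+n' is even and 2n/(n²−n'²) when n+n' is odd (it need not vanish on (0, π)).
  u² squared terms: (-1)²·∫cos(2x)² dx = 1·π/2 = π/2;  (4)²·∫sin(4x)² dx = 16·π/2 = 8*π.
  u² cross terms: 2·(-1)·(4)·∫cos(2x)·sin(4x) dx = -8·(0) = 0.
  So ∫_0^π u² dx = π/2 + 8*π + 0 = 17*π/2.
  (u')² squared terms: (2)²·∫sin(2x)² dx = 4·π/2 = 2*π;  (16)²·∫cos(4x)² dx = 256·π/2 = 128*π.
  (u')² cross terms: 2·(2)·(16)·∫sin(2x)·cos(4x) dx = 64·(0) = 0.
  So ∫_0^π (u')² dx = 2*π + 128*π + 0 = 130*π.
||u||_{H^1}^2 = (17*π/2) + (130*π) = 277*π/2.


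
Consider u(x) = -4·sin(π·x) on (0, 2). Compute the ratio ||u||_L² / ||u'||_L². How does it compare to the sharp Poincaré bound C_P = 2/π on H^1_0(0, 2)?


||u||_L² / ||u'||_L² = 1/π < C_P = 2/π.

u(x) = -4·sin(π·x), so u'(x) = -4*π*cos(π*x).
Writing u(x) = A·sin(kπx/L) with A = -4 and k = 2, use ∫_0^L sin²(kπx/L) dx = L/2 and ∫_0^L cos²(kπx/L) dx = L/2.
u² = 16·sin²(π·x) and (u')² = 16*π^2·cos²(π·x), and each of sin², cos² integrates to L/2 = 1 over (0, 2).
∫_0^2 u² dx = 16, so ||u||_L² = 4.
∫_0^2 (u')² dx = 16*π^2, so ||u'||_L² = 4*π.
Ratio ||u||_L² / ||u'||_L² = 1/π.
Sharp Poincaré constant on H^1_0(0, 2) is C_P = L/π = 2/π, achieved by sin(π/2·x).
This is the k = 2 harmonic; the ratio L/(kπ) is strictly less than C_P = L/π, consistent with the sharp inequality ||u||_L² ≤ C_P ||u'||_L².


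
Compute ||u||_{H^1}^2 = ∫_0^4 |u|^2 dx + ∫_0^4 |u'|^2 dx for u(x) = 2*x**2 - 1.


||u||_{H^1}^2 = 5396/5

The H^1 norm (squared) on an interval (0, L) is
  ||u||_{H^1}^2 = ∫_0^L u(x)^2 dx + ∫_0^L u'(x)^2 dx.
Compute u'(x) = 4*x.
Then u(x)^2 = 4*x**4 - 4*x**2 + 1 and u'(x)^2 = 16*x**2.
Integrate each monomial from 0 to 4 using ∫_0^4 c·x^n dx = c·4^(n+1)/(n+1):
  ∫_0^4 u(x)^2 dx = ∫_0^4 (4*x^4 - 4*x^2 + 1) dx. Term by term:
    ∫_0^4 4*x^4 dx = 4096/5;  ∫_0^4 -4*x^2 dx = -256/3;  ∫_0^4 1 dx = 4.
  Sum: 4096/5 − 256/3 + 4 = 11068/15.
  ∫_0^4 u'(x)^2 dx = ∫_0^4 (16*x^2) dx. Term by term:
    ∫_0^4 16*x^2 dx = 1024/3.
Adding: ||u||_{H^1}^2 = 11068/15 + 1024/3 = 5396/5.


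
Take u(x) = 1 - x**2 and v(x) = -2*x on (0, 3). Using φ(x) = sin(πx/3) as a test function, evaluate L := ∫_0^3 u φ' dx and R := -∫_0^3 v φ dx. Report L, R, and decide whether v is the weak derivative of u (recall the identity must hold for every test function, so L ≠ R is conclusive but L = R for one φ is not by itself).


LHS = 18/π, RHS = 18/π. Yes, v = u' weakly.

u(x) = 1 - x**2, classical derivative u'(x) = -2*x.
φ(x) = sin(πx/3), so φ'(x) = π*cos(π*x/3)/3.
Note φ(0) = φ(3) = 0, so the boundary term u·φ vanishes.
LHS = ∫_0^3 u(x) φ'(x) dx = ∫_0^3 (-π*x^2*cos(π*x/3)/3 + π*cos(π*x/3)/3) dx. Term by term:
  ∫_0^3 π*cos(π*x/3)/3 dx = 0;  ∫_0^3 -π*x^2*cos(π*x/3)/3 dx = 18/π.
Sum: 0 + 18/π = 18/π.
So LHS = 18/π.
∫_0^3 v(x) φ(x) dx = ∫_0^3 (-2*x*sin(π*x/3)) dx. Term by term:
  ∫_0^3 -2*x*sin(π*x/3) dx = -18/π.
So RHS = -∫_0^3 v(x) φ(x) dx = 18/π.
LHS = RHS, so the identity holds for this test φ.
Moreover u is smooth here and v(x) = u'(x) = -2*x pointwise, so the identity holds for every test function. Hence v is the weak derivative of u.


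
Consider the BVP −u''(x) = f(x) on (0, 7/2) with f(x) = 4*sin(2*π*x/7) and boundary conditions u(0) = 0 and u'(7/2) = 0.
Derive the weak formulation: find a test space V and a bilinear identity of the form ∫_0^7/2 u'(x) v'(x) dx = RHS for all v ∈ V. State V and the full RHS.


V = {v ∈ H^1(0, 7/2) : v(0) = 0} (test functions vanish at x = 0 where u is specified); weak form: ∫_0^7/2 u'v' dx = ∫_0^7/2 (4*sin(2*π*x/7)) v dx for all v ∈ V.

Multiply both sides by a test function v and integrate from 0 to 7/2:
  ∫_0^7/2 −u''(x) v(x) dx = ∫_0^7/2 f(x) v(x) dx.
Integrate the LHS by parts once:
  ∫_0^7/2 −u'' v dx = −[u'(x) v(x)]_0^7/2 + ∫_0^7/2 u'(x) v'(x) dx.
Thus ∫_0^7/2 u'(x) v'(x) dx = ∫_0^7/2 f(x) v(x) dx + [u'(x) v(x)]_0^7/2.
Choose V so that boundary terms are either known or forced to vanish.
Mixed BC: u(0) = 0 (Dirichlet) and u'(7/2) = 0 (Neumann). Define V = {v ∈ H^1(0, 7/2) : v(0) = 0}. Then [u' v]_0^7/2 = u'(7/2)·v(7/2) − u'(0)·0 = 0.
Weak formulation: find u (satisfying any essential BC) such that ∫_0^7/2 u'(x) v'(x) dx = ∫_0^7/2 f v dx for all v ∈ V (Dirichlet at 0 absorbed into V; the Neumann datum at x = 7/2 is zero, so no boundary term remains).
Substituting f(x) = 4*sin(2*π*x/7), the right-hand side is ∫_0^7/2 (4*sin(2*π*x/7)) v dx.


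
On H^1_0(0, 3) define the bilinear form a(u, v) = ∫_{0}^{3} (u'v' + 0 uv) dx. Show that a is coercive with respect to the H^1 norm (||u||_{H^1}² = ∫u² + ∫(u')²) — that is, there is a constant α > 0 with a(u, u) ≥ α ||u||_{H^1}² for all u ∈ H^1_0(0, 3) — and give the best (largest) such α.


α = π^2/(9 + π^2)

Coercivity of a(·,·) on H^1_0(0, 3) means a(u, u) ≥ α ||u||_{H^1}² for every u ∈ H^1_0.
The interval has length L = 3, and Poincaré/coercivity depend only on L. Here a(u, u) = ∫(u')² + (0)·∫u².
Here c = 0, so a(u,u) = ∫(u')² alone. The condition a(u,u) ≥ α||u||_{H^1}² reads (1−α)∫(u')² ≥ (α−c)∫u². Any admissible α is ≤ 1 (rapidly oscillating u have ∫u²/∫(u')² → 0), and α = 1 would force 0 ≥ (1−c)∫u², impossible since c < 1; so 1−α > 0. By the sharp Poincaré inequality on H^1_0 of an interval of length L, ∫(u')² ≥ (π/L)²∫u² with equality for the first sine mode sin(π(x−x₀)/L) (x₀ the left endpoint), so the inequality holds for all u iff (1−α)(π/L)² ≥ α − c, i.e. α ≤ ((π/L)² + c)/((π/L)² + 1) = (1 + c(L/π)²)/(1 + (L/π)²). (Direct route, valid since c ≤ 0: Poincaré gives c∫u² ≥ c(L/π)²∫(u')², so a(u,u) ≥ (1 + c(L/π)²)∫(u')², while ||u||_{H^1}² ≤ (1 + (L/π)²)∫(u')²; dividing yields the same α.) With (π/L)² = π^2/9 and c = 0, the largest admissible constant is α = ((π/L)² + c)/((π/L)² + 1).
Simplifying, α = π^2/(9 + π^2).


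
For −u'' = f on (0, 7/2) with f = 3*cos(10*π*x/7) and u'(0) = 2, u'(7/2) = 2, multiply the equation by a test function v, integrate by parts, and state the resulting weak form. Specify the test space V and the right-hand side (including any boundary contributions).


V = H^1(0, 7/2) (v unrestricted at boundary; u is determined up to an additive constant); weak form: ∫_0^7/2 u'v' dx = ∫_0^7/2 (3*cos(10*π*x/7)) v dx + 2·v(7/2) − 2·v(0) for all v ∈ V.

Multiply both sides by a test function v and integrate from 0 to 7/2:
  ∫_0^7/2 −u''(x) v(x) dx = ∫_0^7/2 f(x) v(x) dx.
Integrate the LHS by parts once:
  ∫_0^7/2 −u'' v dx = −[u'(x) v(x)]_0^7/2 + ∫_0^7/2 u'(x) v'(x) dx.
Thus ∫_0^7/2 u'(x) v'(x) dx = ∫_0^7/2 f(x) v(x) dx + [u'(x) v(x)]_0^7/2.
Choose V so that boundary terms are either known or forced to vanish.
u has inhomogeneous Neumann u'(0) = 2, u'(7/2) = 2. [u' v]_0^7/2 = (2)·v(7/2) − (2)·v(0) = 2·v(7/2) − 2·v(0). Take V = H^1(0, 7/2); boundary term becomes part of RHS.
Weak formulation: find u (satisfying any essential BC) such that ∫_0^7/2 u'(x) v'(x) dx = ∫_0^7/2 f v dx + 2·v(7/2) − 2·v(0) for all v ∈ V (Neumann data are natural BCs: they enter the RHS as boundary terms).
Substituting f(x) = 3*cos(10*π*x/7), the right-hand side is ∫_0^7/2 (3*cos(10*π*x/7)) v dx + 2·v(7/2) − 2·v(0).
Compatibility check (pure Neumann): taking v ≡ 1 ∈ V gives 0 = ∫_0^7/2 f dx + (2) − (2), i.e. ∫_0^7/2 f dx must equal u'(0) − u'(7/2) = 0. Indeed ∫_0^7/2 (3*cos(10*π*x/7)) dx = 0, so the data are compatible. The solution is then unique only up to an additive constant (fix it e.g. by requiring ∫_0^7/2 u dx = 0).


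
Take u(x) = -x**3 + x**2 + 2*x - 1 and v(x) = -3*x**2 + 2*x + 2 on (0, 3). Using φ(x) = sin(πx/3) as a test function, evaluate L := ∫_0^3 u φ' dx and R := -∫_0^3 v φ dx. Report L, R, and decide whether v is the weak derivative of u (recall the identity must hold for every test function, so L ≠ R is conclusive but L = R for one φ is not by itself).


LHS = -324/π^3 + 51/π, RHS = -324/π^3 + 51/π. Yes, v = u' weakly.

u(x) = -x**3 + x**2 + 2*x - 1, classical derivative u'(x) = -3*x**2 + 2*x + 2.
φ(x) = sin(πx/3), so φ'(x) = π*cos(π*x/3)/3.
Note φ(0) = φ(3) = 0, so the boundary term u·φ vanishes.
LHS = ∫_0^3 u(x) φ'(x) dx = ∫_0^3 (-π*x^3*cos(π*x/3)/3 + π*x^2*cos(π*x/3)/3 + 2*π*x*cos(π*x/3)/3 - π*cos(π*x/3)/3) dx. Term by term:
  ∫_0^3 -π*cos(π*x/3)/3 dx = 0;  ∫_0^3 -π*x^3*cos(π*x/3)/3 dx = -324/π^3 + 81/π;  ∫_0^3 π*x^2*cos(π*x/3)/3 dx = -18/π;
  ∫_0^3 2*π*x*cos(π*x/3)/3 dx = -12/π.
Sum: 0 + -324/π^3 + 81/π − 18/π − 12/π = -324/π^3 + 51/π.
So LHS = -324/π^3 + 51/π.
∫_0^3 v(x) φ(x) dx = ∫_0^3 (-3*x^2*sin(π*x/3) + 2*x*sin(π*x/3) + 2*sin(π*x/3)) dx. Term by term:
  ∫_0^3 2*sin(π*x/3) dx = 12/π;  ∫_0^3 -3*x^2*sin(π*x/3) dx = -81/π + 324/π^3;  ∫_0^3 2*x*sin(π*x/3) dx = 18/π.
Sum: 12/π + -81/π + 324/π^3 + 18/π = -51/π + 324/π^3.
So RHS = -∫_0^3 v(x) φ(x) dx = -324/π^3 + 51/π.
LHS = RHS, so the identity holds for this test φ.
Moreover u is smooth here and v(x) = u'(x) = -3*x**2 + 2*x + 2 pointwise, so the identity holds for every test function. Hence v is the weak derivative of u.


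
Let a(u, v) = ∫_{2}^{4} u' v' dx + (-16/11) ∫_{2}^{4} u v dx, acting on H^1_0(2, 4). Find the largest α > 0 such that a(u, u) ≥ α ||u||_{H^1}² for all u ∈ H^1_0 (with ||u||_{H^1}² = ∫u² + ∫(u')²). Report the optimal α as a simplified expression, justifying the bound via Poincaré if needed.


α = (-64/11 + π^2)/(4 + π^2)

Coercivity of a(·,·) on H^1_0(2, 4) means a(u, u) ≥ α ||u||_{H^1}² for every u ∈ H^1_0.
The interval has length L = 2, and Poincaré/coercivity depend only on L. Here a(u, u) = ∫(u')² + (-16/11)·∫u².
Here c = -16/11 < 0 with |c| < (π/L)² = π^2/4, so coercivity still holds. The condition a(u,u) ≥ α||u||_{H^1}² reads (1−α)∫(u')² ≥ (α−c)∫u². Any admissible α is ≤ 1 (rapidly oscillating u have ∫u²/∫(u')² → 0), and α = 1 would force 0 ≥ (1−c)∫u², impossible since c < 1; so 1−α > 0. By the sharp Poincaré inequality on H^1_0 of an interval of length L, ∫(u')² ≥ (π/L)²∫u² with equality for the first sine mode sin(π(x−x₀)/L) (x₀ the left endpoint), so the inequality holds for all u iff (1−α)(π/L)² ≥ α − c, i.e. α ≤ ((π/L)² + c)/((π/L)² + 1) = (1 + c(L/π)²)/(1 + (L/π)²). (Direct route, valid since c ≤ 0: Poincaré gives c∫u² ≥ c(L/π)²∫(u')², so a(u,u) ≥ (1 + c(L/π)²)∫(u')², while ||u||_{H^1}² ≤ (1 + (L/π)²)∫(u')²; dividing yields the same α.) With (π/L)² = π^2/4 and c = -16/11, the largest admissible constant is α = ((π/L)² + c)/((π/L)² + 1).
Simplifying, α = (-64/11 + π^2)/(4 + π^2).


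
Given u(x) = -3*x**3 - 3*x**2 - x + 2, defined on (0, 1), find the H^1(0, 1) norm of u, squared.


||u||_{H^1}^2 = 15187/210

The H^1 norm (squared) on an interval (0, L) is
  ||u||_{H^1}^2 = ∫_0^L u(x)^2 dx + ∫_0^L u'(x)^2 dx.
Compute u'(x) = -9*x**2 - 6*x - 1.
Then u(x)^2 = 9*x**6 + 18*x**5 + 15*x**4 - 6*x**3 - 11*x**2 - 4*x + 4 and u'(x)^2 = 81*x**4 + 108*x**3 + 54*x**2 + 12*x + 1.
Integrate each monomial from 0 to 1 using ∫_0^1 c·x^n dx = c·1^(n+1)/(n+1):
  ∫_0^1 u(x)^2 dx = ∫_0^1 (9*x^6 + 18*x^5 + 15*x^4 - 6*x^3 - 11*x^2 - 4*x + 4) dx. Term by term:
    ∫_0^1 9*x^6 dx = 9/7;  ∫_0^1 18*x^5 dx = 3;  ∫_0^1 15*x^4 dx = 3;
    ∫_0^1 -6*x^3 dx = -3/2;  ∫_0^1 -11*x^2 dx = -11/3;  ∫_0^1 -4*x dx = -2;
    ∫_0^1 4 dx = 4.
  Sum: 9/7 + 3 + 3 − 3/2 − 11/3 − 2 + 4 = 173/42.
  ∫_0^1 u'(x)^2 dx = ∫_0^1 (81*x^4 + 108*x^3 + 54*x^2 + 12*x + 1) dx. Term by term:
    ∫_0^1 81*x^4 dx = 81/5;  ∫_0^1 108*x^3 dx = 27;  ∫_0^1 54*x^2 dx = 18;
    ∫_0^1 12*x dx = 6;  ∫_0^1 1 dx = 1.
  Sum: 81/5 + 27 + 18 + 6 + 1 = 341/5.
Adding: ||u||_{H^1}^2 = 173/42 + 341/5 = 15187/210.


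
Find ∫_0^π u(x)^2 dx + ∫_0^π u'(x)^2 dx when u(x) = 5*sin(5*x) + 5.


||u||_{H^1(0,π)}^2 = 20 + 350*π

u'(x) = 25*cos(5*x).
Expand u² and (u')² and integrate term by term on (0, π), using: for integers n ≥ 1, ∫_0^π sin²(nx) dx = ∫_0^π cos²(nx) dx = π/2; for n ≠ n', ∫_0^π sin(nx)sin(n'x) dx = ∫_0^π cos(nx)cos(n'x) dx = 0; and by product-to-sum, ∫_0^π sin(nx)cos(n'x) dx = ½∫_0^π [sin((n+n')x) + sin((n−n')x)] dx, which is 0 when n+n' is even and 2n/(n²−n'²) when n+n' is odd (it need not vanish on (0, π)). For the constant mode: ∫_0^π 1 dx = π, ∫_0^π cos(nx) dx = 0, ∫_0^π sin(nx) dx = (1−(−1)^n)/n.
  u² squared terms: (5)²·∫1 dx = 25·π = 25*π;  (5)²·∫sin(5x)² dx = 25·π/2 = 25*π/2.
  u² cross terms: 2·(5)·(5)·∫1·sin(5x) dx = 50·(2/5) = 20.
  So ∫_0^π u² dx = 25*π + 25*π/2 + 20 = 20 + 75*π/2.
  (u')² squared terms: (25)²·∫cos(5x)² dx = 625·π/2 = 625*π/2.
  So ∫_0^π (u')² dx = 625*π/2.
||u||_{H^1}^2 = (20 + 75*π/2) + (625*π/2) = 20 + 350*π.


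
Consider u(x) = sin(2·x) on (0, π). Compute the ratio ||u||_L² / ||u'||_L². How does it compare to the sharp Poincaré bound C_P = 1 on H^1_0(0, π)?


||u||_L² / ||u'||_L² = 1/2 < C_P = 1.

u(x) = sin(2·x), so u'(x) = 2*cos(2*x).
Writing u(x) = A·sin(kπx/L) with A = 1 and k = 2, use ∫_0^L sin²(kπx/L) dx = L/2 and ∫_0^L cos²(kπx/L) dx = L/2.
u² = 1·sin²(2·x) and (u')² = 4·cos²(2·x), and each of sin², cos² integrates to L/2 = π/2 over (0, π).
∫_0^π u² dx = π/2, so ||u||_L² = sqrt(2)*sqrt(π)/2.
∫_0^π (u')² dx = 2*π, so ||u'||_L² = sqrt(2)*sqrt(π).
Ratio ||u||_L² / ||u'||_L² = 1/2.
Sharp Poincaré constant on H^1_0(0, π) is C_P = L/π = 1, achieved by sin(x).
This is the k = 2 harmonic; the ratio L/(kπ) is strictly less than C_P = L/π, consistent with the sharp inequality ||u||_L² ≤ C_P ||u'||_L².


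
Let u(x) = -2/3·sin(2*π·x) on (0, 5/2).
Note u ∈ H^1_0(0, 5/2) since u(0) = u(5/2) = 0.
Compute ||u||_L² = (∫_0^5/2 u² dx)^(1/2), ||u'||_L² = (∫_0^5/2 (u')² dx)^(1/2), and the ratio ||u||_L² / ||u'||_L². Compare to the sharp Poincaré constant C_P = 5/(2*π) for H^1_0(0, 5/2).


||u||_L² / ||u'||_L² = 1/(2*π) < C_P = 5/(2*π).

u(x) = -2/3·sin(2*π·x), so u'(x) = -4*π*cos(2*π*x)/3.
Writing u(x) = A·sin(kπx/L) with A = -2/3 and k = 5, use ∫_0^L sin²(kπx/L) dx = L/2 and ∫_0^L cos²(kπx/L) dx = L/2.
u² = 4/9·sin²(2*π·x) and (u')² = 16*π^2/9·cos²(2*π·x), and each of sin², cos² integrates to L/2 = 5/4 over (0, 5/2).
∫_0^5/2 u² dx = 5/9, so ||u||_L² = sqrt(5)/3.
∫_0^5/2 (u')² dx = 20*π^2/9, so ||u'||_L² = 2*sqrt(5)*π/3.
Ratio ||u||_L² / ||u'||_L² = 1/(2*π).
Sharp Poincaré constant on H^1_0(0, 5/2) is C_P = L/π = 5/(2*π), achieved by sin(2*π/5·x).
This is the k = 5 harmonic; the ratio L/(kπ) is strictly less than C_P = L/π, consistent with the sharp inequality ||u||_L² ≤ C_P ||u'||_L².


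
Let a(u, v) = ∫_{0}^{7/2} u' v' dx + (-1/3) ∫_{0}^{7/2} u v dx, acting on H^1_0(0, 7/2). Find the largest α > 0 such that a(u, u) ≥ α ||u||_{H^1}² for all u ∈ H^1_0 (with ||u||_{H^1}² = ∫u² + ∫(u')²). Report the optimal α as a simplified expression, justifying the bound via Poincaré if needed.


α = (-49 + 12*π^2)/(3*(4*π^2 + 49))

Coercivity of a(·,·) on H^1_0(0, 7/2) means a(u, u) ≥ α ||u||_{H^1}² for every u ∈ H^1_0.
The interval has length L = 7/2, and Poincaré/coercivity depend only on L. Here a(u, u) = ∫(u')² + (-1/3)·∫u².
Here c = -1/3 < 0 with |c| < (π/L)² = 4*π^2/49, so coercivity still holds. The condition a(u,u) ≥ α||u||_{H^1}² reads (1−α)∫(u')² ≥ (α−c)∫u². Any admissible α is ≤ 1 (rapidly oscillating u have ∫u²/∫(u')² → 0), and α = 1 would force 0 ≥ (1−c)∫u², impossible since c < 1; so 1−α > 0. By the sharp Poincaré inequality on H^1_0 of an interval of length L, ∫(u')² ≥ (π/L)²∫u² with equality for the first sine mode sin(π(x−x₀)/L) (x₀ the left endpoint), so the inequality holds for all u iff (1−α)(π/L)² ≥ α − c, i.e. α ≤ ((π/L)² + c)/((π/L)² + 1) = (1 + c(L/π)²)/(1 + (L/π)²). (Direct route, valid since c ≤ 0: Poincaré gives c∫u² ≥ c(L/π)²∫(u')², so a(u,u) ≥ (1 + c(L/π)²)∫(u')², while ||u||_{H^1}² ≤ (1 + (L/π)²)∫(u')²; dividing yields the same α.) With (π/L)² = 4*π^2/49 and c = -1/3, the largest admissible constant is α = ((π/L)² + c)/((π/L)² + 1).
Simplifying, α = (-49 + 12*π^2)/(3*(4*π^2 + 49)).


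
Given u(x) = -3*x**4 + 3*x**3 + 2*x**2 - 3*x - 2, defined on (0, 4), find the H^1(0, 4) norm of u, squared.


||u||_{H^1}^2 = 33715252/105

The H^1 norm (squared) on an interval (0, L) is
  ||u||_{H^1}^2 = ∫_0^L u(x)^2 dx + ∫_0^L u'(x)^2 dx.
Compute u'(x) = -12*x**3 + 9*x**2 + 4*x - 3.
Then u(x)^2 = 9*x**8 - 18*x**7 - 3*x**6 + 30*x**5 - 2*x**4 - 24*x**3 + x**2 + 12*x + 4 and u'(x)^2 = 144*x**6 - 216*x**5 - 15*x**4 + 144*x**3 - 38*x**2 - 24*x + 9.
Integrate each monomial from 0 to 4 using ∫_0^4 c·x^n dx = c·4^(n+1)/(n+1):
  ∫_0^4 u(x)^2 dx = ∫_0^4 (9*x^8 - 18*x^7 - 3*x^6 + 30*x^5 - 2*x^4 - 24*x^3 + x^2 + 12*x + 4) dx. Term by term:
    ∫_0^4 9*x^8 dx = 262144;  ∫_0^4 -18*x^7 dx = -147456;  ∫_0^4 -3*x^6 dx = -49152/7;
    ∫_0^4 30*x^5 dx = 20480;  ∫_0^4 -2*x^4 dx = -2048/5;  ∫_0^4 -24*x^3 dx = -1536;
    ∫_0^4 x^2 dx = 64/3;  ∫_0^4 12*x dx = 96;  ∫_0^4 4 dx = 16.
  Sum: 262144 − 147456 − 49152/7 + 20480 − 2048/5 − 1536 + 64/3 + 96 + 16 = 13265072/105.
  ∫_0^4 u'(x)^2 dx = ∫_0^4 (144*x^6 - 216*x^5 - 15*x^4 + 144*x^3 - 38*x^2 - 24*x + 9) dx. Term by term:
    ∫_0^4 144*x^6 dx = 2359296/7;  ∫_0^4 -216*x^5 dx = -147456;  ∫_0^4 -15*x^4 dx = -3072;
    ∫_0^4 144*x^3 dx = 9216;  ∫_0^4 -38*x^2 dx = -2432/3;  ∫_0^4 -24*x dx = -192;
    ∫_0^4 9 dx = 36.
  Sum: 2359296/7 − 147456 − 3072 + 9216 − 2432/3 − 192 + 36 = 4090036/21.
Adding: ||u||_{H^1}^2 = 13265072/105 + 4090036/21 = 33715252/105.


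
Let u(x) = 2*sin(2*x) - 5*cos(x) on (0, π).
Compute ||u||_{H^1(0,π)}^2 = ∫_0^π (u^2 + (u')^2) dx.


||u||_{H^1(0,π)}^2 = -160/3 + 35*π

u'(x) = 5*sin(x) + 4*cos(2*x).
Expand u² and (u')² and integrate term by term on (0, π), using: for integers n ≥ 1, ∫_0^π sin²(nx) dx = ∫_0^π cos²(nx) dx = π/2; for n ≠ n', ∫_0^π sin(nx)sin(n'x) dx = ∫_0^π cos(nx)cos(n'x) dx = 0; and by product-to-sum, ∫_0^π sin(nx)cos(n'x) dx = ½∫_0^π [sin((n+n')x) + sin((n−n')x)] dx, which is 0 when n+n' is even and 2n/(n²−n'²) when n+n' is odd (it need not vanish on (0, π)).
  u² squared terms: (-5)²·∫cos(x)² dx = 25·π/2 = 25*π/2;  (2)²·∫sin(2x)² dx = 4·π/2 = 2*π.
  u² cross terms: 2·(-5)·(2)·∫cos(x)·sin(2x) dx = -20·(4/3) = -80/3.
  So ∫_0^π u² dx = 25*π/2 + 2*π − 80/3 = -80/3 + 29*π/2.
  (u')² squared terms: (4)²·∫cos(2x)² dx = 16·π/2 = 8*π;  (5)²·∫sin(x)² dx = 25·π/2 = 25*π/2.
  (u')² cross terms: 2·(4)·(5)·∫cos(2x)·sin(x) dx = 40·(-2/3) = -80/3.
  So ∫_0^π (u')² dx = 8*π + 25*π/2 − 80/3 = -80/3 + 41*π/2.
||u||_{H^1}^2 = (-80/3 + 29*π/2) + (-80/3 + 41*π/2) = -160/3 + 35*π.
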